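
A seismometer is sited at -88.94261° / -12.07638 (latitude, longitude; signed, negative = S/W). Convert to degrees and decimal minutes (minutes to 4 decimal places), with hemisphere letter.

88° 56.5566′ S, 12° 4.5828′ W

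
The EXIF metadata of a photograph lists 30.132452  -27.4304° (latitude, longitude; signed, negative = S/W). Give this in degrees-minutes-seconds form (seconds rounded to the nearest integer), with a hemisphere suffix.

30°07′57″ N, 27°25′49″ W

φ: 0.132452° → 7.94712′; 0.94712 × 60 = 56.83″
Longitude is negative → W; |value| = 27.430400
Longitude: 0.430400 × 60 = 25.82400′ → 25′, remainder × 60 = 49.44″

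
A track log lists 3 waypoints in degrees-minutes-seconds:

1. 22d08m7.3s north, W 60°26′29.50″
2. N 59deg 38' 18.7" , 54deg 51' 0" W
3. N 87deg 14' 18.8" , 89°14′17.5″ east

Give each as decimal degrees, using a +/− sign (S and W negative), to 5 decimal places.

Point 1:
  Latitude: 22° + 8/60 + 7.3/3600 = 22 + 0.133333 + 0.002028 = 22.135361
  N → positive
  Lon: 26′ + 29.5″ = 26.49167′; 60 + 26.49167/60 = 60.441528
  hemisphere W, so the sign is −
Point 2:
  Lat: 38′ + 18.7″ = 38.31167′; 59 + 38.31167/60 = 59.638528
  N → positive
  Longitude: 51′ + 0″ = 51.00000′; 54 + 51.00000/60 = 54.850000
  hemisphere W, so the sign is −
Point 3:
  Lat: 87° + 14/60 + 18.8/3600 = 87 + 0.233333 + 0.005222 = 87.238556
  N → positive
  Longitude: 14′ + 17.5″ = 14.29167′; 89 + 14.29167/60 = 89.238194
  E ⇒ keep positive

1. 22.13536, -60.44153
2. 59.63853, -54.85000
3. 87.23856, 89.23819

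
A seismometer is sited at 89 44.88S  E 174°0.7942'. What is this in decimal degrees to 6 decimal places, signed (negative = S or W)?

Lat: 89 + 44.88/60 = 89.7480000
S → negative
Lon: 174 + 0.7942/60 = 174.0132367
E → positive

-89.748000, 174.013237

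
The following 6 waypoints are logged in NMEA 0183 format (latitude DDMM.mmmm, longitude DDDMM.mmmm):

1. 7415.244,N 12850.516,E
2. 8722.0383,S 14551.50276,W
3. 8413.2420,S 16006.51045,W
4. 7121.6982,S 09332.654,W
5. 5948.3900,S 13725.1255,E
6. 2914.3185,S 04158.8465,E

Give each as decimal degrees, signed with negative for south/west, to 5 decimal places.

1. 74.25407, 128.84193
2. -87.36731, -145.85838
3. -84.22070, -160.10851
4. -71.36164, -93.54423
5. -59.80650, 137.41876
6. -29.23864, 41.98078

Point 1:
  φ: split at 2 digits → 74° and 15.244′; 74 + 15.244/60 = 74.254067
  N → positive
  Lon: degrees = first 3 digits = 128, minutes = 50.516; 128 + 50.516/60 = 128.841933
  E ⇒ keep positive
Point 2:
  φ: split at 2 digits → 87° and 22.0383′; 87 + 22.0383/60 = 87.367305
  S ⇒ negate
  λ: split at 3 digits → 145° and 51.50276′; 145 + 51.50276/60 = 145.858379
  W ⇒ negate
Point 3:
  φ: degrees = first 2 digits = 84, minutes = 13.242; 84 + 13.242/60 = 84.220700
  S ⇒ negate
  Lon: degrees = first 3 digits = 160, minutes = 6.51045; 160 + 6.51045/60 = 160.108508
  W → negative
Point 4:
  Latitude: split at 2 digits → 71° and 21.6982′; 71 + 21.6982/60 = 71.361637
  S → negative
  Longitude: split at 3 digits → 093° and 32.654′; 93 + 32.654/60 = 93.544233
  W → negative
Point 5:
  Lat: degrees = first 2 digits = 59, minutes = 48.39; 59 + 48.39/60 = 59.806500
  hemisphere S, so the sign is −
  Lon: degrees = first 3 digits = 137, minutes = 25.1255; 137 + 25.1255/60 = 137.418758
  E → positive
Point 6:
  Lat: split at 2 digits → 29° and 14.3185′; 29 + 14.3185/60 = 29.238642
  hemisphere S, so the sign is −
  Longitude: split at 3 digits → 041° and 58.8465′; 41 + 58.8465/60 = 41.980775
  E → positive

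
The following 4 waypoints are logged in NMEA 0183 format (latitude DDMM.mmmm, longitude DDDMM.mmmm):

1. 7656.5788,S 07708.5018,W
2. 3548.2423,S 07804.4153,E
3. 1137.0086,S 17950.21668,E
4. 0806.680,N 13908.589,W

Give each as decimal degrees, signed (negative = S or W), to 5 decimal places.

Point 1:
  Lat: split at 2 digits → 76° and 56.5788′; 76 + 56.5788/60 = 76.942980
  S → negative
  Longitude: split at 3 digits → 077° and 8.5018′; 77 + 8.5018/60 = 77.141697
  W ⇒ negate
Point 2:
  φ: split at 2 digits → 35° and 48.2423′; 35 + 48.2423/60 = 35.804038
  S ⇒ negate
  Longitude: split at 3 digits → 078° and 4.4153′; 78 + 4.4153/60 = 78.073588
  E ⇒ keep positive
Point 3:
  Lat: degrees = first 2 digits = 11, minutes = 37.0086; 11 + 37.0086/60 = 11.616810
  S ⇒ negate
  λ: degrees = first 3 digits = 179, minutes = 50.21668; 179 + 50.21668/60 = 179.836945
  E ⇒ keep positive
Point 4:
  Lat: degrees = first 2 digits = 8, minutes = 6.68; 8 + 6.68/60 = 8.111333
  N ⇒ keep positive
  λ: split at 3 digits → 139° and 8.589′; 139 + 8.589/60 = 139.143150
  W ⇒ negate

1. -76.94298, -77.14170
2. -35.80404, 78.07359
3. -11.61681, 179.83694
4. 8.11133, -139.14315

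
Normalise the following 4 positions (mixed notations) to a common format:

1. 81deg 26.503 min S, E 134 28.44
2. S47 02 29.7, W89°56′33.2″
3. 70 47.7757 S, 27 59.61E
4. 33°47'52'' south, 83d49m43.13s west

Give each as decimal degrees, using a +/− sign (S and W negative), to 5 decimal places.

Point 1:
  Lat: 81 + 26.503/60 = 81.441717
  S → negative
  Longitude: 28.44′ = 0.474000°; total 134.474000
  E ⇒ keep positive
Point 2:
  Lat: 2′ + 29.7″ = 2.49500′; 47 + 2.49500/60 = 47.041583
  hemisphere S, so the sign is −
  Lon: 56′ + 33.2″ = 56.55333′; 89 + 56.55333/60 = 89.942556
  W → negative
Point 3:
  φ: 47.7757′ = 0.796262°; total 70.796262
  S → negative
  λ: 59.61′ = 0.993500°; total 27.993500
  E ⇒ keep positive
Point 4:
  Lat: 47′ + 52″ = 47.86667′; 33 + 47.86667/60 = 33.797778
  S → negative
  Longitude: 83° + 49/60 + 43.13/3600 = 83 + 0.816667 + 0.011981 = 83.828647
  W ⇒ negate

1. -81.44172, 134.47400
2. -47.04158, -89.94256
3. -70.79626, 27.99350
4. -33.79778, -83.82865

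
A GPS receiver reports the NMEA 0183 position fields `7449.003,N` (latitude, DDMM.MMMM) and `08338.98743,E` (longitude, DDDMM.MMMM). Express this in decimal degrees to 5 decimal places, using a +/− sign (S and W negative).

Lat: split at 2 digits → 74° and 49.003′; 74 + 49.003/60 = 74.816717
N → positive
Longitude: split at 3 digits → 083° and 38.98743′; 83 + 38.98743/60 = 83.649791
E ⇒ keep positive

74.81672, 83.64979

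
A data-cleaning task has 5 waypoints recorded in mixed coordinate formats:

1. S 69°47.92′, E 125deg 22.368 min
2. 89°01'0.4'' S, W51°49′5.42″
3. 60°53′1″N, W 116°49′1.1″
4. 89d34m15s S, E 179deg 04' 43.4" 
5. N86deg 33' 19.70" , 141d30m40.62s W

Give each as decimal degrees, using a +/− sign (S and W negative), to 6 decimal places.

1. -69.798667, 125.372800
2. -89.016778, -51.818172
3. 60.883611, -116.816972
4. -89.570833, 179.078722
5. 86.555472, -141.511283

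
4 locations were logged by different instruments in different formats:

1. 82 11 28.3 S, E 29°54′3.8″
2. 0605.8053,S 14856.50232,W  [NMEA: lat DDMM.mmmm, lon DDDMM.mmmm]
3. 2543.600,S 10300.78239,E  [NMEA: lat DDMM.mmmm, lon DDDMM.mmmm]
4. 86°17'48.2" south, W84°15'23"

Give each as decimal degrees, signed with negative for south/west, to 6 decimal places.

1. -82.191194, 29.901056
2. -6.096755, -148.941705
3. -25.726667, 103.013040
4. -86.296722, -84.256389

Point 1:
  Lat: 82° + 11/60 + 28.3/3600 = 82 + 0.183333 + 0.007861 = 82.1911944
  S → negative
  Longitude: 29° + 54/60 + 3.8/3600 = 29 + 0.900000 + 0.001056 = 29.9010556
  E → positive
Point 2:
  Lat: degrees = first 2 digits = 6, minutes = 5.8053; 6 + 5.8053/60 = 6.0967550
  hemisphere S, so the sign is −
  λ: degrees = first 3 digits = 148, minutes = 56.50232; 148 + 56.50232/60 = 148.9417053
  W → negative
Point 3:
  φ: split at 2 digits → 25° and 43.6′; 25 + 43.6/60 = 25.7266667
  S ⇒ negate
  Longitude: degrees = first 3 digits = 103, minutes = 0.78239; 103 + 0.78239/60 = 103.0130398
  E → positive
Point 4:
  Latitude: 86 + 17/60 + 48.2/3600 = 86.2967222
  hemisphere S, so the sign is −
  Longitude: 84 + 15/60 + 23/3600 = 84.2563889
  hemisphere W, so the sign is −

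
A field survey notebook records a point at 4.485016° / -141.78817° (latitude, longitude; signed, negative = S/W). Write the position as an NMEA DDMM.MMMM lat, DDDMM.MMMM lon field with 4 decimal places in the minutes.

Latitude: minutes = (4.485016 − 4) × 60 = 29.100960
Longitude is negative → W; |value| = 141.788170
Longitude: minutes = (141.788170 − 141) × 60 = 47.290200

0429.1010,N / 14147.2902,W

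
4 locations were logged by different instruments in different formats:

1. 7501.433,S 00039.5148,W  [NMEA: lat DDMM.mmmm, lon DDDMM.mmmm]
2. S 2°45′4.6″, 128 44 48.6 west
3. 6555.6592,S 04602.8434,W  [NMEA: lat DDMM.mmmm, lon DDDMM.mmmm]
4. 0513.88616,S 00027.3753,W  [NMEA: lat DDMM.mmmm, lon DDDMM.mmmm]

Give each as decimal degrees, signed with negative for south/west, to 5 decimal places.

1. -75.02388, -0.65858
2. -2.75128, -128.74683
3. -65.92765, -46.04739
4. -5.23144, -0.45626

Point 1:
  Lat: split at 2 digits → 75° and 1.433′; 75 + 1.433/60 = 75.023883
  S ⇒ negate
  λ: degrees = first 3 digits = 0, minutes = 39.5148; 0 + 39.5148/60 = 0.658580
  W ⇒ negate
Point 2:
  φ: 2 + 45/60 + 4.6/3600 = 2.751278
  S → negative
  Longitude: 128° + 44/60 + 48.6/3600 = 128 + 0.733333 + 0.013500 = 128.746833
  hemisphere W, so the sign is −
Point 3:
  Lat: split at 2 digits → 65° and 55.6592′; 65 + 55.6592/60 = 65.927653
  S ⇒ negate
  λ: degrees = first 3 digits = 46, minutes = 2.8434; 46 + 2.8434/60 = 46.047390
  hemisphere W, so the sign is −
Point 4:
  Latitude: split at 2 digits → 05° and 13.88616′; 5 + 13.88616/60 = 5.231436
  hemisphere S, so the sign is −
  λ: degrees = first 3 digits = 0, minutes = 27.3753; 0 + 27.3753/60 = 0.456255
  W ⇒ negate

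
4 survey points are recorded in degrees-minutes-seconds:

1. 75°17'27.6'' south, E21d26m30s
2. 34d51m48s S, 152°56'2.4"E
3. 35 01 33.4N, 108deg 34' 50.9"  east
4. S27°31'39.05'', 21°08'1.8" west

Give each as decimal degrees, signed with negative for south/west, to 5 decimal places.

1. -75.29100, 21.44167
2. -34.86333, 152.93400
3. 35.02594, 108.58081
4. -27.52751, -21.13383

Point 1:
  Lat: 75° + 17/60 + 27.6/3600 = 75 + 0.283333 + 0.007667 = 75.291000
  hemisphere S, so the sign is −
  λ: 21 + 26/60 + 30/3600 = 21.441667
  E ⇒ keep positive
Point 2:
  Lat: 34 + 51/60 + 48/3600 = 34.863333
  hemisphere S, so the sign is −
  λ: 152° + 56/60 + 2.4/3600 = 152 + 0.933333 + 0.000667 = 152.934000
  E → positive
Point 3:
  Latitude: 35° + 1/60 + 33.4/3600 = 35 + 0.016667 + 0.009278 = 35.025944
  N ⇒ keep positive
  λ: 34′ + 50.9″ = 34.84833′; 108 + 34.84833/60 = 108.580806
  E → positive
Point 4:
  Latitude: 27 + 31/60 + 39.05/3600 = 27.527514
  S ⇒ negate
  Lon: 21° + 8/60 + 1.8/3600 = 21 + 0.133333 + 0.000500 = 21.133833
  W → negative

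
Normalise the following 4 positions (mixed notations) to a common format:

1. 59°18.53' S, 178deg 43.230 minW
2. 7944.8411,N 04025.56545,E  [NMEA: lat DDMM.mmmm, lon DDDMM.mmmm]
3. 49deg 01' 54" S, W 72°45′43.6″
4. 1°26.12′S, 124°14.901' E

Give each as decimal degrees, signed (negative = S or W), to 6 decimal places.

Point 1:
  φ: 59 + 18.53/60 = 59.3088333
  hemisphere S, so the sign is −
  Longitude: 178 + 43.23/60 = 178.7205000
  W ⇒ negate
Point 2:
  Lat: split at 2 digits → 79° and 44.8411′; 79 + 44.8411/60 = 79.7473517
  N → positive
  λ: degrees = first 3 digits = 40, minutes = 25.56545; 40 + 25.56545/60 = 40.4260908
  E ⇒ keep positive
Point 3:
  Lat: 49° + 1/60 + 54/3600 = 49 + 0.016667 + 0.015000 = 49.0316667
  S → negative
  Lon: 45′ + 43.6″ = 45.72667′; 72 + 45.72667/60 = 72.7621111
  W ⇒ negate
Point 4:
  Lat: 26.12′ = 0.435333°; total 1.4353333
  hemisphere S, so the sign is −
  Lon: 124 + 14.901/60 = 124.2483500
  E ⇒ keep positive

1. -59.308833, -178.720500
2. 79.747352, 40.426091
3. -49.031667, -72.762111
4. -1.435333, 124.248350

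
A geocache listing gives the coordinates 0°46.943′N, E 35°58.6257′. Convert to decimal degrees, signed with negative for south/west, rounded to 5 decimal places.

0.78238, 35.97710

φ: 0 + 46.943/60 = 0.782383
N → positive
λ: 58.6257′ = 0.977095°; total 35.977095
E → positive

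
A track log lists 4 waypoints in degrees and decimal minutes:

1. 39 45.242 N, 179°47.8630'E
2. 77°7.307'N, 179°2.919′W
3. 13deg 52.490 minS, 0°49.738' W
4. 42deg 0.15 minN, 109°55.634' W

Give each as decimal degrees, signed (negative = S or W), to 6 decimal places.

1. 39.754033, 179.797717
2. 77.121783, -179.048650
3. -13.874833, -0.828967
4. 42.002500, -109.927233

Point 1:
  Latitude: 39 + 45.242/60 = 39.7540333
  N → positive
  Longitude: 179 + 47.863/60 = 179.7977167
  E ⇒ keep positive
Point 2:
  φ: 77 + 7.307/60 = 77.1217833
  N → positive
  Lon: 2.919′ = 0.048650°; total 179.0486500
  hemisphere W, so the sign is −
Point 3:
  φ: 52.49′ = 0.874833°; total 13.8748333
  S ⇒ negate
  Lon: 49.738′ = 0.828967°; total 0.8289667
  W ⇒ negate
Point 4:
  Lat: 42 + 0.15/60 = 42.0025000
  N ⇒ keep positive
  Lon: 55.634′ = 0.927233°; total 109.9272333
  hemisphere W, so the sign is −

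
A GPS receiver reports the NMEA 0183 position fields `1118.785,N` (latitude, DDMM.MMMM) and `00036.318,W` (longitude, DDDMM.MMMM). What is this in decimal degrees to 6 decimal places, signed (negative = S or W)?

11.313083, -0.605300

Latitude: degrees = first 2 digits = 11, minutes = 18.785; 11 + 18.785/60 = 11.3130833
N ⇒ keep positive
Lon: degrees = first 3 digits = 0, minutes = 36.318; 0 + 36.318/60 = 0.6053000
W → negative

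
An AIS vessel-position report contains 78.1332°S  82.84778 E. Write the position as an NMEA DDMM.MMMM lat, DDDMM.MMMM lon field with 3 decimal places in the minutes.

7807.992,S / 08250.867,E

Lat: fractional part 0.133200 → 7.99200 minutes
λ: fractional part 0.847780 → 50.86680 minutes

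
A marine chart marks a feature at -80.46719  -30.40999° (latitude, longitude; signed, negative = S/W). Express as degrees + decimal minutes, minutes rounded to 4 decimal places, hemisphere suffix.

80° 28.0314′ S, 30° 24.5994′ W

Latitude is negative → S; |value| = 80.467190
φ: minutes = (80.467190 − 80) × 60 = 28.031400
Longitude is negative → W; |value| = 30.409990
λ: minutes = (30.409990 − 30) × 60 = 24.599400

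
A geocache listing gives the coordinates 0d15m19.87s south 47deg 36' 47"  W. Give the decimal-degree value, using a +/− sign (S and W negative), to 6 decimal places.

Latitude: 0° + 15/60 + 19.87/3600 = 0 + 0.250000 + 0.005519 = 0.2555194
S → negative
λ: 47 + 36/60 + 47/3600 = 47.6130556
hemisphere W, so the sign is −

-0.255519, -47.613056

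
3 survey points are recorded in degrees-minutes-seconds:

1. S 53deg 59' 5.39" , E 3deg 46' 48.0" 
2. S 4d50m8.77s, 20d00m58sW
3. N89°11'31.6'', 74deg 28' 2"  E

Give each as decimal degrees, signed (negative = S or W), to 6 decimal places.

Point 1:
  Latitude: 59′ + 5.39″ = 59.08983′; 53 + 59.08983/60 = 53.9848306
  S ⇒ negate
  Longitude: 3 + 46/60 + 48/3600 = 3.7800000
  E → positive
Point 2:
  Latitude: 4 + 50/60 + 8.77/3600 = 4.8357694
  S ⇒ negate
  Longitude: 20° + 0/60 + 58/3600 = 20 + 0.000000 + 0.016111 = 20.0161111
  hemisphere W, so the sign is −
Point 3:
  Lat: 89 + 11/60 + 31.6/3600 = 89.1921111
  N → positive
  λ: 74° + 28/60 + 2/3600 = 74 + 0.466667 + 0.000556 = 74.4672222
  E → positive

1. -53.984831, 3.780000
2. -4.835769, -20.016111
3. 89.192111, 74.467222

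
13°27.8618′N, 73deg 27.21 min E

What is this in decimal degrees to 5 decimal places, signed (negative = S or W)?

13.46436, 73.45350

Latitude: 13 + 27.8618/60 = 13.464363
N → positive
λ: 73 + 27.21/60 = 73.453500
E → positive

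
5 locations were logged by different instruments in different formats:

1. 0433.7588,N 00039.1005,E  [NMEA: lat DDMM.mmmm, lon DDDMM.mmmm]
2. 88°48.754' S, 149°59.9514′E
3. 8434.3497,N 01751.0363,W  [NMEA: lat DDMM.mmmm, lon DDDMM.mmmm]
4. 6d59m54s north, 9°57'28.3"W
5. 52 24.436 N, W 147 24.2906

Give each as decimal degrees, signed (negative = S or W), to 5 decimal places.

1. 4.56265, 0.65168
2. -88.81257, 149.99919
3. 84.57250, -17.85061
4. 6.99833, -9.95786
5. 52.40727, -147.40484

Point 1:
  Latitude: degrees = first 2 digits = 4, minutes = 33.7588; 4 + 33.7588/60 = 4.562647
  N → positive
  Lon: split at 3 digits → 000° and 39.1005′; 0 + 39.1005/60 = 0.651675
  E ⇒ keep positive
Point 2:
  φ: 88 + 48.754/60 = 88.812567
  S ⇒ negate
  λ: 149 + 59.9514/60 = 149.999190
  E ⇒ keep positive
Point 3:
  Lat: degrees = first 2 digits = 84, minutes = 34.3497; 84 + 34.3497/60 = 84.572495
  N ⇒ keep positive
  Lon: degrees = first 3 digits = 17, minutes = 51.0363; 17 + 51.0363/60 = 17.850605
  hemisphere W, so the sign is −
Point 4:
  φ: 59′ + 54″ = 59.90000′; 6 + 59.90000/60 = 6.998333
  N ⇒ keep positive
  Longitude: 57′ + 28.3″ = 57.47167′; 9 + 57.47167/60 = 9.957861
  W ⇒ negate
Point 5:
  φ: 24.436′ = 0.407267°; total 52.407267
  N ⇒ keep positive
  λ: 147 + 24.2906/60 = 147.404843
  hemisphere W, so the sign is −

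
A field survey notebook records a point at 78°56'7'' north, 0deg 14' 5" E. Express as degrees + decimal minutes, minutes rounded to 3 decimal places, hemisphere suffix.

78° 56.117′ N, 0° 14.083′ E

Latitude: 56 + 7/60 = 56.11667′
Longitude: seconds/60 = 0.08333; minutes = 14 + 0.08333 = 14.08333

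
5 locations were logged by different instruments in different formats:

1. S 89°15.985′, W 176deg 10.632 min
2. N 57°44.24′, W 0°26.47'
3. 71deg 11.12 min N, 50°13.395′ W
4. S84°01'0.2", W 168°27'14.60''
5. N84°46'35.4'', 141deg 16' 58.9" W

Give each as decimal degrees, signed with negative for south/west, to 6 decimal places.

Point 1:
  Latitude: 15.985′ = 0.266417°; total 89.2664167
  hemisphere S, so the sign is −
  λ: 10.632′ = 0.177200°; total 176.1772000
  hemisphere W, so the sign is −
Point 2:
  Lat: 44.24′ = 0.737333°; total 57.7373333
  N ⇒ keep positive
  Lon: 26.47′ = 0.441167°; total 0.4411667
  W → negative
Point 3:
  φ: 11.12′ = 0.185333°; total 71.1853333
  N → positive
  λ: 13.395′ = 0.223250°; total 50.2232500
  W → negative
Point 4:
  Lat: 1′ + 0.2″ = 1.00333′; 84 + 1.00333/60 = 84.0167222
  S → negative
  Longitude: 27′ + 14.6″ = 27.24333′; 168 + 27.24333/60 = 168.4540556
  hemisphere W, so the sign is −
Point 5:
  φ: 84° + 46/60 + 35.4/3600 = 84 + 0.766667 + 0.009833 = 84.7765000
  N → positive
  Lon: 141° + 16/60 + 58.9/3600 = 141 + 0.266667 + 0.016361 = 141.2830278
  W → negative

1. -89.266417, -176.177200
2. 57.737333, -0.441167
3. 71.185333, -50.223250
4. -84.016722, -168.454056
5. 84.776500, -141.283028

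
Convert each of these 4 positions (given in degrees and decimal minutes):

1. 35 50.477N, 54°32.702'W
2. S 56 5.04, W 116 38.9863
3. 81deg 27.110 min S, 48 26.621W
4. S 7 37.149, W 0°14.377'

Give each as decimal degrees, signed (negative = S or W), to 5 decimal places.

Point 1:
  Latitude: 50.477′ = 0.841283°; total 35.841283
  N → positive
  Longitude: 32.702′ = 0.545033°; total 54.545033
  W → negative
Point 2:
  φ: 56 + 5.04/60 = 56.084000
  S ⇒ negate
  Lon: 116 + 38.9863/60 = 116.649772
  hemisphere W, so the sign is −
Point 3:
  Lat: 81 + 27.11/60 = 81.451833
  hemisphere S, so the sign is −
  Lon: 48 + 26.621/60 = 48.443683
  W → negative
Point 4:
  φ: 37.149′ = 0.619150°; total 7.619150
  hemisphere S, so the sign is −
  Longitude: 14.377′ = 0.239617°; total 0.239617
  W ⇒ negate

1. 35.84128, -54.54503
2. -56.08400, -116.64977
3. -81.45183, -48.44368
4. -7.61915, -0.23962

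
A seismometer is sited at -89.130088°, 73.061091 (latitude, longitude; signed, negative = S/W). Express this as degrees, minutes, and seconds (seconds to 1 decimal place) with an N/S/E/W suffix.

Latitude is negative → S; |value| = 89.130088
φ: 0.130088° → 7.80528′; 0.80528 × 60 = 48.317″
Longitude: 0.061091° → 3.66546′; 0.66546 × 60 = 39.928″

89°07′48.3″ S, 73°03′39.9″ E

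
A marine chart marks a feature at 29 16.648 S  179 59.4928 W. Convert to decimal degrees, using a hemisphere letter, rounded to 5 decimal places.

Lat: 29 + 16.648/60 = 29.277467
Longitude: 59.4928′ = 0.991547°; total 179.991547

29.27747° S, 179.99155° W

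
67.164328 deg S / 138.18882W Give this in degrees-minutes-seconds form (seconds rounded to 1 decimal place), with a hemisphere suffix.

Lat: 0.164328° → 9.85968′; 0.85968 × 60 = 51.581″
Longitude: whole degrees 138; 11.32920′ → 11′ and 19.752″

67°09′51.6″ S, 138°11′19.8″ W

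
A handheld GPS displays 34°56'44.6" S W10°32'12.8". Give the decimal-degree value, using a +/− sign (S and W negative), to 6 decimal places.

Lat: 56′ + 44.6″ = 56.74333′; 34 + 56.74333/60 = 34.9457222
hemisphere S, so the sign is −
Longitude: 10 + 32/60 + 12.8/3600 = 10.5368889
W ⇒ negate

-34.945722, -10.536889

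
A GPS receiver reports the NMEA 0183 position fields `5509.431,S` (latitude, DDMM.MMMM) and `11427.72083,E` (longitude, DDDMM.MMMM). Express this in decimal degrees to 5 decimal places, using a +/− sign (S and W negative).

-55.15718, 114.46201

Latitude: split at 2 digits → 55° and 9.431′; 55 + 9.431/60 = 55.157183
S → negative
Longitude: degrees = first 3 digits = 114, minutes = 27.72083; 114 + 27.72083/60 = 114.462014
E → positive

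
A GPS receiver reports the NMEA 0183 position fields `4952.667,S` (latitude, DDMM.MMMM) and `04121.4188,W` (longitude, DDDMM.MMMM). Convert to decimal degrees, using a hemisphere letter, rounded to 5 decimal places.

49.87778° S, 41.35698° W

Latitude: degrees = first 2 digits = 49, minutes = 52.667; 49 + 52.667/60 = 49.877783
Longitude: degrees = first 3 digits = 41, minutes = 21.4188; 41 + 21.4188/60 = 41.356980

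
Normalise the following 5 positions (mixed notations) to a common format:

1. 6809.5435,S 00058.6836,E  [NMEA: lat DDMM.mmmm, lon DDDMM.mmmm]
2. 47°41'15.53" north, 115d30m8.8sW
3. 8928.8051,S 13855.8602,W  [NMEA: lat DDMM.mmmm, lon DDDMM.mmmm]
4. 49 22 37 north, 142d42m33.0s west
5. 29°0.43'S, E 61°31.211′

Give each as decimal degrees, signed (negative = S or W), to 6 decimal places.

1. -68.159058, 0.978060
2. 47.687647, -115.502444
3. -89.480085, -138.931003
4. 49.376944, -142.709167
5. -29.007167, 61.520183

Point 1:
  Latitude: degrees = first 2 digits = 68, minutes = 9.5435; 68 + 9.5435/60 = 68.1590583
  hemisphere S, so the sign is −
  Lon: degrees = first 3 digits = 0, minutes = 58.6836; 0 + 58.6836/60 = 0.9780600
  E → positive
Point 2:
  Lat: 41′ + 15.53″ = 41.25883′; 47 + 41.25883/60 = 47.6876472
  N ⇒ keep positive
  Longitude: 115 + 30/60 + 8.8/3600 = 115.5024444
  W ⇒ negate
Point 3:
  φ: split at 2 digits → 89° and 28.8051′; 89 + 28.8051/60 = 89.4800850
  S → negative
  Longitude: split at 3 digits → 138° and 55.8602′; 138 + 55.8602/60 = 138.9310033
  W → negative
Point 4:
  Lat: 49° + 22/60 + 37/3600 = 49 + 0.366667 + 0.010278 = 49.3769444
  N → positive
  λ: 142 + 42/60 + 33/3600 = 142.7091667
  hemisphere W, so the sign is −
Point 5:
  Latitude: 29 + 0.43/60 = 29.0071667
  hemisphere S, so the sign is −
  Lon: 31.211′ = 0.520183°; total 61.5201833
  E ⇒ keep positive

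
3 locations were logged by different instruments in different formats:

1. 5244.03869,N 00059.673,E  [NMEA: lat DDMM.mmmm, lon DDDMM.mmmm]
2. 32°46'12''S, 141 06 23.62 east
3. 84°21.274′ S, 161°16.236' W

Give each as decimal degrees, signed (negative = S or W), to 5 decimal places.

Point 1:
  φ: degrees = first 2 digits = 52, minutes = 44.03869; 52 + 44.03869/60 = 52.733978
  N ⇒ keep positive
  λ: split at 3 digits → 000° and 59.673′; 0 + 59.673/60 = 0.994550
  E → positive
Point 2:
  Latitude: 32° + 46/60 + 12/3600 = 32 + 0.766667 + 0.003333 = 32.770000
  S ⇒ negate
  Lon: 6′ + 23.62″ = 6.39367′; 141 + 6.39367/60 = 141.106561
  E → positive
Point 3:
  Latitude: 21.274′ = 0.354567°; total 84.354567
  S → negative
  λ: 161 + 16.236/60 = 161.270600
  hemisphere W, so the sign is −

1. 52.73398, 0.99455
2. -32.77000, 141.10656
3. -84.35457, -161.27060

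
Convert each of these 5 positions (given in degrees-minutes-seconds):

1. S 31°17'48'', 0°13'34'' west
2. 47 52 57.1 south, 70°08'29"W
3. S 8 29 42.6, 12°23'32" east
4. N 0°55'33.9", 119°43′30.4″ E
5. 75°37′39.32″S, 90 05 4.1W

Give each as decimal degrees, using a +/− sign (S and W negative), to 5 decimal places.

1. -31.29667, -0.22611
2. -47.88253, -70.14139
3. -8.49517, 12.39222
4. 0.92608, 119.72511
5. -75.62759, -90.08447

Point 1:
  Lat: 31 + 17/60 + 48/3600 = 31.296667
  S → negative
  Longitude: 13′ + 34″ = 13.56667′; 0 + 13.56667/60 = 0.226111
  hemisphere W, so the sign is −
Point 2:
  Latitude: 47° + 52/60 + 57.1/3600 = 47 + 0.866667 + 0.015861 = 47.882528
  S ⇒ negate
  Lon: 8′ + 29″ = 8.48333′; 70 + 8.48333/60 = 70.141389
  W → negative
Point 3:
  Latitude: 8° + 29/60 + 42.6/3600 = 8 + 0.483333 + 0.011833 = 8.495167
  hemisphere S, so the sign is −
  Lon: 23′ + 32″ = 23.53333′; 12 + 23.53333/60 = 12.392222
  E ⇒ keep positive
Point 4:
  Latitude: 55′ + 33.9″ = 55.56500′; 0 + 55.56500/60 = 0.926083
  N ⇒ keep positive
  Longitude: 119 + 43/60 + 30.4/3600 = 119.725111
  E ⇒ keep positive
Point 5:
  Latitude: 37′ + 39.32″ = 37.65533′; 75 + 37.65533/60 = 75.627589
  hemisphere S, so the sign is −
  Longitude: 90° + 5/60 + 4.1/3600 = 90 + 0.083333 + 0.001139 = 90.084472
  W → negative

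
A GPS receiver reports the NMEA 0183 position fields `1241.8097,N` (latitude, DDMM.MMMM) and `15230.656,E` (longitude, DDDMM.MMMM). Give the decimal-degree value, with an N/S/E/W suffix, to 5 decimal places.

12.69683° N, 152.51093° E

φ: degrees = first 2 digits = 12, minutes = 41.8097; 12 + 41.8097/60 = 12.696828
Longitude: degrees = first 3 digits = 152, minutes = 30.656; 152 + 30.656/60 = 152.510933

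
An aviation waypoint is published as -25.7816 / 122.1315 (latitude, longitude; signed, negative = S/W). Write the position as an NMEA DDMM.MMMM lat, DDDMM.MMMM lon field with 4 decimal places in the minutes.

Latitude is negative → S; |value| = 25.781600
φ: minutes = (25.781600 − 25) × 60 = 46.896000
Longitude: 122° + 0.131500 × 60 = 122° 7.890000′

2546.8960,S / 12207.8900,E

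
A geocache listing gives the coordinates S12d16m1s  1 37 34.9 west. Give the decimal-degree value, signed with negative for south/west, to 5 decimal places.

-12.26694, -1.62636

φ: 12° + 16/60 + 1/3600 = 12 + 0.266667 + 0.000278 = 12.266944
S ⇒ negate
Longitude: 37′ + 34.9″ = 37.58167′; 1 + 37.58167/60 = 1.626361
W → negative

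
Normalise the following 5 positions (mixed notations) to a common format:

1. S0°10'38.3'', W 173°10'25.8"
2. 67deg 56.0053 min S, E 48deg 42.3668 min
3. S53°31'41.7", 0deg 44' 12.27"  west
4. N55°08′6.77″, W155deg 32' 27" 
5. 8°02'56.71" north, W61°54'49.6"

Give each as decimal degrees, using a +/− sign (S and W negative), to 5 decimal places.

1. -0.17731, -173.17383
2. -67.93342, 48.70611
3. -53.52825, -0.73674
4. 55.13521, -155.54083
5. 8.04909, -61.91378

Point 1:
  Lat: 0 + 10/60 + 38.3/3600 = 0.177306
  S → negative
  λ: 10′ + 25.8″ = 10.43000′; 173 + 10.43000/60 = 173.173833
  hemisphere W, so the sign is −
Point 2:
  Lat: 56.0053′ = 0.933422°; total 67.933422
  S → negative
  Lon: 42.3668′ = 0.706113°; total 48.706113
  E ⇒ keep positive
Point 3:
  φ: 31′ + 41.7″ = 31.69500′; 53 + 31.69500/60 = 53.528250
  S → negative
  Lon: 44′ + 12.27″ = 44.20450′; 0 + 44.20450/60 = 0.736742
  hemisphere W, so the sign is −
Point 4:
  Latitude: 55 + 8/60 + 6.77/3600 = 55.135214
  N → positive
  λ: 32′ + 27″ = 32.45000′; 155 + 32.45000/60 = 155.540833
  W ⇒ negate
Point 5:
  φ: 8° + 2/60 + 56.71/3600 = 8 + 0.033333 + 0.015753 = 8.049086
  N ⇒ keep positive
  λ: 54′ + 49.6″ = 54.82667′; 61 + 54.82667/60 = 61.913778
  hemisphere W, so the sign is −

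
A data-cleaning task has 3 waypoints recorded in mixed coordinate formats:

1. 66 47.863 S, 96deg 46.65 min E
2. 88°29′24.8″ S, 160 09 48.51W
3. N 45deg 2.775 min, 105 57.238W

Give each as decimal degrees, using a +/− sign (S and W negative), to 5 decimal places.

1. -66.79772, 96.77750
2. -88.49022, -160.16348
3. 45.04625, -105.95397

Point 1:
  φ: 47.863′ = 0.797717°; total 66.797717
  hemisphere S, so the sign is −
  Longitude: 96 + 46.65/60 = 96.777500
  E ⇒ keep positive
Point 2:
  Latitude: 88 + 29/60 + 24.8/3600 = 88.490222
  S → negative
  λ: 160° + 9/60 + 48.51/3600 = 160 + 0.150000 + 0.013475 = 160.163475
  W → negative
Point 3:
  φ: 45 + 2.775/60 = 45.046250
  N → positive
  Lon: 57.238′ = 0.953967°; total 105.953967
  W → negative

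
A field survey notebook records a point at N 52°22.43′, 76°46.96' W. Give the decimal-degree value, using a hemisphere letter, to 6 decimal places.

52.373833° N, 76.782667° W

Latitude: 52 + 22.43/60 = 52.3738333
λ: 46.96′ = 0.782667°; total 76.7826667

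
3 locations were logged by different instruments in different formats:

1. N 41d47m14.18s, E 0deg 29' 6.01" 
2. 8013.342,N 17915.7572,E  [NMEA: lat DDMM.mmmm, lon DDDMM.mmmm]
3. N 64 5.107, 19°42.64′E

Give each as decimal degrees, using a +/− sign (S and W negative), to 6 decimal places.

Point 1:
  Latitude: 47′ + 14.18″ = 47.23633′; 41 + 47.23633/60 = 41.7872722
  N → positive
  Lon: 29′ + 6.01″ = 29.10017′; 0 + 29.10017/60 = 0.4850028
  E ⇒ keep positive
Point 2:
  Latitude: split at 2 digits → 80° and 13.342′; 80 + 13.342/60 = 80.2223667
  N ⇒ keep positive
  λ: split at 3 digits → 179° and 15.7572′; 179 + 15.7572/60 = 179.2626200
  E ⇒ keep positive
Point 3:
  Lat: 64 + 5.107/60 = 64.0851167
  N → positive
  Longitude: 42.64′ = 0.710667°; total 19.7106667
  E → positive

1. 41.787272, 0.485003
2. 80.222367, 179.262620
3. 64.085117, 19.710667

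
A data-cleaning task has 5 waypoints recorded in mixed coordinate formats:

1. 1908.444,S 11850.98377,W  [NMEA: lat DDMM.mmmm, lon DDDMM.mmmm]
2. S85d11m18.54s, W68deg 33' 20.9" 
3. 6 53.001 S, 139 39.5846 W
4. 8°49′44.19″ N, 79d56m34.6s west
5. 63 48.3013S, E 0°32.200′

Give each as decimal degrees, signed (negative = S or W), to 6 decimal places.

1. -19.140733, -118.849730
2. -85.188483, -68.555806
3. -6.883350, -139.659743
4. 8.828942, -79.942944
5. -63.805022, 0.536667

Point 1:
  Lat: split at 2 digits → 19° and 8.444′; 19 + 8.444/60 = 19.1407333
  hemisphere S, so the sign is −
  λ: split at 3 digits → 118° and 50.98377′; 118 + 50.98377/60 = 118.8497295
  hemisphere W, so the sign is −
Point 2:
  Latitude: 85° + 11/60 + 18.54/3600 = 85 + 0.183333 + 0.005150 = 85.1884833
  hemisphere S, so the sign is −
  Longitude: 68 + 33/60 + 20.9/3600 = 68.5558056
  W → negative
Point 3:
  Latitude: 53.001′ = 0.883350°; total 6.8833500
  hemisphere S, so the sign is −
  Longitude: 39.5846′ = 0.659743°; total 139.6597433
  W ⇒ negate
Point 4:
  Lat: 8 + 49/60 + 44.19/3600 = 8.8289417
  N ⇒ keep positive
  Lon: 56′ + 34.6″ = 56.57667′; 79 + 56.57667/60 = 79.9429444
  W → negative
Point 5:
  φ: 48.3013′ = 0.805022°; total 63.8050217
  hemisphere S, so the sign is −
  λ: 32.2′ = 0.536667°; total 0.5366667
  E → positive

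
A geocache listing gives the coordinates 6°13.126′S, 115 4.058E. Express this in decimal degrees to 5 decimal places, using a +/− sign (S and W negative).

-6.21877, 115.06763

φ: 6 + 13.126/60 = 6.218767
S ⇒ negate
Lon: 115 + 4.058/60 = 115.067633
E ⇒ keep positive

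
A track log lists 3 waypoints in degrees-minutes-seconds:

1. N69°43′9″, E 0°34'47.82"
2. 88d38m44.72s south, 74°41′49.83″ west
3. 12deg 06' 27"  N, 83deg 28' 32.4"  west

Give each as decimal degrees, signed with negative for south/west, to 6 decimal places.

Point 1:
  Latitude: 43′ + 9″ = 43.15000′; 69 + 43.15000/60 = 69.7191667
  N → positive
  Lon: 34′ + 47.82″ = 34.79700′; 0 + 34.79700/60 = 0.5799500
  E ⇒ keep positive
Point 2:
  Lat: 38′ + 44.72″ = 38.74533′; 88 + 38.74533/60 = 88.6457556
  S ⇒ negate
  Lon: 74 + 41/60 + 49.83/3600 = 74.6971750
  hemisphere W, so the sign is −
Point 3:
  Lat: 6′ + 27″ = 6.45000′; 12 + 6.45000/60 = 12.1075000
  N → positive
  Longitude: 28′ + 32.4″ = 28.54000′; 83 + 28.54000/60 = 83.4756667
  W ⇒ negate

1. 69.719167, 0.579950
2. -88.645756, -74.697175
3. 12.107500, -83.475667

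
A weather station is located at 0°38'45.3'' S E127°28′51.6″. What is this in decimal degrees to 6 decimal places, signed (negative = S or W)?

Latitude: 0 + 38/60 + 45.3/3600 = 0.6459167
hemisphere S, so the sign is −
λ: 127° + 28/60 + 51.6/3600 = 127 + 0.466667 + 0.014333 = 127.4810000
E ⇒ keep positive

-0.645917, 127.481000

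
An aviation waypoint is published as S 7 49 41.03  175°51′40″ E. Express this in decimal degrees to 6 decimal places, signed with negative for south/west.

φ: 7° + 49/60 + 41.03/3600 = 7 + 0.816667 + 0.011397 = 7.8280639
S → negative
Longitude: 51′ + 40″ = 51.66667′; 175 + 51.66667/60 = 175.8611111
E ⇒ keep positive

-7.828064, 175.861111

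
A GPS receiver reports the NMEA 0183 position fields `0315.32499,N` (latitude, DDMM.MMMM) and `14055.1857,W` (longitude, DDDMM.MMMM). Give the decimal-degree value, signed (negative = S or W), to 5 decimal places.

3.25542, -140.91976

φ: split at 2 digits → 03° and 15.32499′; 3 + 15.32499/60 = 3.255417
N ⇒ keep positive
λ: split at 3 digits → 140° and 55.1857′; 140 + 55.1857/60 = 140.919762
hemisphere W, so the sign is −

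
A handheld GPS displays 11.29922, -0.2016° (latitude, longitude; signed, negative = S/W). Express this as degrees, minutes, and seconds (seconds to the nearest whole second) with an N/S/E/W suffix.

11°17′57″ N, 0°12′6″ W

Latitude: 0.299220 × 60 = 17.95320′ → 17′, remainder × 60 = 57.19″
Longitude is negative → W; |value| = 0.201600
Longitude: whole degrees 0; 12.09600′ → 12′ and 5.76″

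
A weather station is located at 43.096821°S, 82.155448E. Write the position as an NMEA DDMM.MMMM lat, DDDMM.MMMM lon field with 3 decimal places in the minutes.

Latitude: fractional part 0.096821 → 5.80926 minutes
Longitude: 82° + 0.155448 × 60 = 82° 9.32688′

4305.809,S / 08209.327,E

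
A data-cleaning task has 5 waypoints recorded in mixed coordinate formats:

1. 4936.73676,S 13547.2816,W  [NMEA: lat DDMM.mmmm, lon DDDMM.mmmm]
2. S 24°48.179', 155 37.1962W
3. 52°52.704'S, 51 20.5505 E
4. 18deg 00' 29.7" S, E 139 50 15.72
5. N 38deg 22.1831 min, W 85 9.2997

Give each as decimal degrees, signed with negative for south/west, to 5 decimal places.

1. -49.61228, -135.78803
2. -24.80298, -155.61994
3. -52.87840, 51.34251
4. -18.00825, 139.83770
5. 38.36972, -85.15500

Point 1:
  φ: split at 2 digits → 49° and 36.73676′; 49 + 36.73676/60 = 49.612279
  hemisphere S, so the sign is −
  λ: split at 3 digits → 135° and 47.2816′; 135 + 47.2816/60 = 135.788027
  W ⇒ negate
Point 2:
  φ: 48.179′ = 0.802983°; total 24.802983
  S ⇒ negate
  λ: 155 + 37.1962/60 = 155.619937
  hemisphere W, so the sign is −
Point 3:
  Latitude: 52.704′ = 0.878400°; total 52.878400
  hemisphere S, so the sign is −
  Longitude: 20.5505′ = 0.342508°; total 51.342508
  E → positive
Point 4:
  Latitude: 0′ + 29.7″ = 0.49500′; 18 + 0.49500/60 = 18.008250
  S → negative
  Lon: 139° + 50/60 + 15.72/3600 = 139 + 0.833333 + 0.004367 = 139.837700
  E → positive
Point 5:
  Lat: 22.1831′ = 0.369718°; total 38.369718
  N ⇒ keep positive
  Longitude: 85 + 9.2997/60 = 85.154995
  W ⇒ negate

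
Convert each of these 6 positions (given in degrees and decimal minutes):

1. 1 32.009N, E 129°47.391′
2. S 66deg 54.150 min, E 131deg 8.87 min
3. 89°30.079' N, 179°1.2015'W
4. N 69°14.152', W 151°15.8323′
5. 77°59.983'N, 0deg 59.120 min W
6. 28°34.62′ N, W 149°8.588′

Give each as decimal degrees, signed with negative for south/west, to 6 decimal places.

1. 1.533483, 129.789850
2. -66.902500, 131.147833
3. 89.501317, -179.020025
4. 69.235867, -151.263872
5. 77.999717, -0.985333
6. 28.577000, -149.143133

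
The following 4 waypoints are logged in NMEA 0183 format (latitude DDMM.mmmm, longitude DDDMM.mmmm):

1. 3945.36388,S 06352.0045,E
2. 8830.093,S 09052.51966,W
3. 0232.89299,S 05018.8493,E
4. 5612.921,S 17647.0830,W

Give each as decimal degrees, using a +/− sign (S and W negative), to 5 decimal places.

1. -39.75606, 63.86674
2. -88.50155, -90.87533
3. -2.54822, 50.31416
4. -56.21535, -176.78472

Point 1:
  φ: split at 2 digits → 39° and 45.36388′; 39 + 45.36388/60 = 39.756065
  hemisphere S, so the sign is −
  λ: degrees = first 3 digits = 63, minutes = 52.0045; 63 + 52.0045/60 = 63.866742
  E → positive
Point 2:
  Latitude: degrees = first 2 digits = 88, minutes = 30.093; 88 + 30.093/60 = 88.501550
  hemisphere S, so the sign is −
  λ: split at 3 digits → 090° and 52.51966′; 90 + 52.51966/60 = 90.875328
  hemisphere W, so the sign is −
Point 3:
  φ: split at 2 digits → 02° and 32.89299′; 2 + 32.89299/60 = 2.548217
  S ⇒ negate
  Lon: degrees = first 3 digits = 50, minutes = 18.8493; 50 + 18.8493/60 = 50.314155
  E → positive
Point 4:
  Lat: degrees = first 2 digits = 56, minutes = 12.921; 56 + 12.921/60 = 56.215350
  hemisphere S, so the sign is −
  λ: split at 3 digits → 176° and 47.083′; 176 + 47.083/60 = 176.784717
  hemisphere W, so the sign is −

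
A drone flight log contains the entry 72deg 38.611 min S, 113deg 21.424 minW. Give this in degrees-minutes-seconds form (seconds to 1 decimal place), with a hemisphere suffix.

Latitude: 38.61100′ → 38′ and 0.61100 × 60 = 36.660″
Longitude: fractional minutes 0.42400 × 60 = 25.440″

72°38′36.7″ S, 113°21′25.4″ W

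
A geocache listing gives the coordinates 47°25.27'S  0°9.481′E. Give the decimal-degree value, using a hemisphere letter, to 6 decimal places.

Latitude: 25.27′ = 0.421167°; total 47.4211667
Longitude: 9.481′ = 0.158017°; total 0.1580167

47.421167° S, 0.158017° E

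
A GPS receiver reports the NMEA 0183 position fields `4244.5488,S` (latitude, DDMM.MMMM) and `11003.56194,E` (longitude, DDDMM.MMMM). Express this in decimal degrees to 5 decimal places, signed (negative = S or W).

Latitude: split at 2 digits → 42° and 44.5488′; 42 + 44.5488/60 = 42.742480
S ⇒ negate
Longitude: degrees = first 3 digits = 110, minutes = 3.56194; 110 + 3.56194/60 = 110.059366
E → positive

-42.74248, 110.05937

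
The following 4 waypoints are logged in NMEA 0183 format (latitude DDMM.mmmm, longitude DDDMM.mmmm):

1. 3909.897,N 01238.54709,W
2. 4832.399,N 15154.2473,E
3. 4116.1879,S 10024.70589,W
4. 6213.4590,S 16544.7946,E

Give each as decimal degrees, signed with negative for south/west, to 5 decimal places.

Point 1:
  Lat: degrees = first 2 digits = 39, minutes = 9.897; 39 + 9.897/60 = 39.164950
  N ⇒ keep positive
  Longitude: split at 3 digits → 012° and 38.54709′; 12 + 38.54709/60 = 12.642452
  hemisphere W, so the sign is −
Point 2:
  φ: split at 2 digits → 48° and 32.399′; 48 + 32.399/60 = 48.539983
  N → positive
  λ: degrees = first 3 digits = 151, minutes = 54.2473; 151 + 54.2473/60 = 151.904122
  E → positive
Point 3:
  Lat: degrees = first 2 digits = 41, minutes = 16.1879; 41 + 16.1879/60 = 41.269798
  S → negative
  Longitude: split at 3 digits → 100° and 24.70589′; 100 + 24.70589/60 = 100.411765
  W ⇒ negate
Point 4:
  Lat: split at 2 digits → 62° and 13.459′; 62 + 13.459/60 = 62.224317
  S ⇒ negate
  Lon: split at 3 digits → 165° and 44.7946′; 165 + 44.7946/60 = 165.746577
  E ⇒ keep positive

1. 39.16495, -12.64245
2. 48.53998, 151.90412
3. -41.26980, -100.41176
4. -62.22432, 165.74658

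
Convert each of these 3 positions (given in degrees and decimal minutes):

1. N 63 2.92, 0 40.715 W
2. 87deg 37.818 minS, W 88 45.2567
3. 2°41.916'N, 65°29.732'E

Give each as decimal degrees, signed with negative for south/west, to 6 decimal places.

1. 63.048667, -0.678583
2. -87.630300, -88.754278
3. 2.698600, 65.495533

Point 1:
  Latitude: 2.92′ = 0.048667°; total 63.0486667
  N → positive
  Longitude: 0 + 40.715/60 = 0.6785833
  W ⇒ negate
Point 2:
  Lat: 37.818′ = 0.630300°; total 87.6303000
  S → negative
  Lon: 88 + 45.2567/60 = 88.7542783
  hemisphere W, so the sign is −
Point 3:
  Lat: 2 + 41.916/60 = 2.6986000
  N → positive
  Longitude: 65 + 29.732/60 = 65.4955333
  E ⇒ keep positive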